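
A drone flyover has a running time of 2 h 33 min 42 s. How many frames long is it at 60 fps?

2 h 33 min 42 s = 9222 s.
Frames = 9222 × 60 = 553320.

553320 frames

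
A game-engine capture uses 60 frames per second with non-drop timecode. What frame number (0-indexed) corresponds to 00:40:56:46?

Total seconds to the label: (0 × 3600 + 40 × 60 + 56) = 2456.
Frame index = 2456 × 60 + 46 = 147406.

147406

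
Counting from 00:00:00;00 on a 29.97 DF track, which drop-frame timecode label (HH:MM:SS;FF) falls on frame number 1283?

Ten DF minutes hold 17982 frames, so frame 1283 lies in block 0 (frames 0–17981) with 1283 frames into that block.
The block's first minute is 1800 frames and the rest 1798 each; 1283 frames reaches minute 0, so 0 × 18 + 0 × 2 = 0 labels have been skipped so far.
Adding those back, label number 1283 + 0 = 1283 at 30 labels/s is 42 s + 23 f = 0 h 0 min 42 s frame 23, i.e. 00:00:42;23.

00:00:42;23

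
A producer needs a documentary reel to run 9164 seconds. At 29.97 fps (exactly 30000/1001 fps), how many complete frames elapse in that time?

274645 frames

Frames = 9164 × 30000/1001 = 274920000/1001 ≈ 274645.3546.
Complete frames: 274645.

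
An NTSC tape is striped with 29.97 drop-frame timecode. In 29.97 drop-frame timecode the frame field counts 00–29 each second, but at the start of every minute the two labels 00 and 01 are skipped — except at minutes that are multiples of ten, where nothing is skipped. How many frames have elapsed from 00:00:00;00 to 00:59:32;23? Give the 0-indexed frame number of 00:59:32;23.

As if non-drop at 30 labels/s: (0 × 3600 + 59 × 60 + 32) × 30 + 23 = 107183.
Minute boundaries passed: 59; those not divisible by 10: 59 − 5 = 54; dropped labels = 2 × 54 = 108.
Actual frame index = 107183 − 108 = 107075.

107075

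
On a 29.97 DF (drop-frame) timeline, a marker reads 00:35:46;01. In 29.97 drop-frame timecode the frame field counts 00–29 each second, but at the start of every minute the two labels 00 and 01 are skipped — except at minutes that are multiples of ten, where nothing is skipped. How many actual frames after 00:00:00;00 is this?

64317

Complete 10-minute blocks: 3, each 17982 frames → 53946.
Remaining 5 whole minutes in the current block: 1800 + 4 × 1798 = 8992 frames.
Within the current minute: 46 × 30 + 1 − 2 = 1379 (labels ;00/;01 skipped at this minute). Total = 53946 + 8992 + 1379 = 64317.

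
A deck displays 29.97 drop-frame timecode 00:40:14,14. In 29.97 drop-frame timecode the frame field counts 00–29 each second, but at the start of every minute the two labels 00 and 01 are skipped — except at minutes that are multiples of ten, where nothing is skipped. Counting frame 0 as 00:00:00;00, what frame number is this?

72362

As if non-drop at 30 labels/s: (0 × 3600 + 40 × 60 + 14) × 30 + 14 = 72434.
Minute boundaries passed: 40; those not divisible by 10: 40 − 4 = 36; dropped labels = 2 × 36 = 72.
Actual frame index = 72434 − 72 = 72362.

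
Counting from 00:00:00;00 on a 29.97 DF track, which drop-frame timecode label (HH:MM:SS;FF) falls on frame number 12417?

00:06:54;09

Each 10-minute DF block holds 10 × 60 × 30 − 9 × 2 = 17982 frames. 12417 ÷ 17982 → 0 full blocks, remainder 12417.
Within the partial block the first minute is 1800 frames and each further minute 1798, so 6 further minute boundaries passed. Total skipped labels = 18 × 0 + 2 × 6 = 12.
Non-drop label index = 12417 + 12 = 12429; at 30 labels/s that is 00:06:54:09, i.e. DF 00:06:54;09.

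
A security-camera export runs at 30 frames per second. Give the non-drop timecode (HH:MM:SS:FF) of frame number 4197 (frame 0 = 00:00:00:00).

00:02:19:27

4197 ÷ 30 = 139 full seconds, remainder 27 frames.
139 s = 0 h 2 min 19 s.
Timecode: 00:02:19:27.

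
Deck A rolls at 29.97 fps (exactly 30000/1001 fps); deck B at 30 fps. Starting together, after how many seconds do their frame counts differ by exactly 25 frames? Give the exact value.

The gap grows by |30 − 30000/1001| = 30/1001 frames per second.
Time for a 25-frame gap: 25 ÷ (30/1001) = 5005/6 s.

5005/6 seconds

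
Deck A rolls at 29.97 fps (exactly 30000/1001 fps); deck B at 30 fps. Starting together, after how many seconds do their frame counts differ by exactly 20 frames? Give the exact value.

2002/3 seconds

The gap grows by |30 − 30000/1001| = 30/1001 frames per second.
Time for a 20-frame gap: 20 ÷ (30/1001) = 2002/3 s.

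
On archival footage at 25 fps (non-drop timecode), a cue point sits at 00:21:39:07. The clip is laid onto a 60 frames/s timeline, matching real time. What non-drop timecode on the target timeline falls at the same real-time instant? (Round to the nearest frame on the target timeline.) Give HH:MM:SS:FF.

00:21:39:17

Source frame index: (0×3600 + 21×60 + 39) × 25 + 7 = 32482.
Real time: 32482 / (25) = 32482/25 s.
Target frame: (32482/25) × (60) = 389784/5 ≈ 77956.800 → 77957.
At 60 labels/s: frame 77957 → 00:21:39:17.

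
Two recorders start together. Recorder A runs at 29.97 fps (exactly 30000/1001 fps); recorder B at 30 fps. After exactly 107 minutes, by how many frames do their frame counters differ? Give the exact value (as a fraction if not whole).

107 min = 6420 s.
A emits 30000/1001 × 6420 = 192600000/1001 frames; B emits 30 × 6420 = 192600.
Difference = 192600/1001 frames (≈ 192.4076); B is ahead of A.

192600/1001 frames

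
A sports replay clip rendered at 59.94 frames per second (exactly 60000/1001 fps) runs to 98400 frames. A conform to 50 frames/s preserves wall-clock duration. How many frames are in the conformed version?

Target frames = source frames × (target rate / source rate) = 98400 × (50)/(60000/1001) = 98400 × 1001/1200 = 82082.

82082 frames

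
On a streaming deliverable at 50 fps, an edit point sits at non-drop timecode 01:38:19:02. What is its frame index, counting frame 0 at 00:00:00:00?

Total seconds to the label: (1 × 3600 + 38 × 60 + 19) = 5899.
Frame index = 5899 × 50 + 2 = 294952.

frame 294952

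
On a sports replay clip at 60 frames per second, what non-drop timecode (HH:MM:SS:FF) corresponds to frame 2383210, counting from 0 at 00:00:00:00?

2383210 ÷ 60 = 39720 full seconds, remainder 10 frames.
39720 s = 11 h 2 min 0 s.
Timecode: 11:02:00:10.

11:02:00:10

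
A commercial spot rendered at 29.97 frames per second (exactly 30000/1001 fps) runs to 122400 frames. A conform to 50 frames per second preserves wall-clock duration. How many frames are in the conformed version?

Target frames = source frames × (target rate / source rate) = 122400 × (50)/(30000/1001) = 122400 × 1001/600 = 204204.

204204 frames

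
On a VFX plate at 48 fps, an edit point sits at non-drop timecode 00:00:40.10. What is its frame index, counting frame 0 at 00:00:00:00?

Total seconds to the label: (0 × 3600 + 0 × 60 + 40) = 40.
Frame index = 40 × 48 + 10 = 1930.

frame 1930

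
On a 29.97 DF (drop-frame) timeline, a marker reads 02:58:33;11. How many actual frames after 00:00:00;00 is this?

321079

Complete 10-minute blocks: 17, each 17982 frames → 305694.
Remaining 8 whole minutes in the current block: 1800 + 7 × 1798 = 14386 frames.
Within the current minute: 33 × 30 + 11 − 2 = 999 (labels ;00/;01 skipped at this minute). Total = 305694 + 14386 + 999 = 321079.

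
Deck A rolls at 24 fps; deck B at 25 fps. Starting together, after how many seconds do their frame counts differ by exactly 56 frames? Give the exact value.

The gap grows by |25 − 24| = 1 frame per second.
Time for a 56-frame gap: 56 ÷ (1) = 56 s.

56 seconds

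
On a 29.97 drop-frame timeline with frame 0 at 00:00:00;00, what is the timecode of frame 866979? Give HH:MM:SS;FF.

08:02:08;07

Each 10-minute DF block holds 10 × 60 × 30 − 9 × 2 = 17982 frames. 866979 ÷ 17982 → 48 full blocks, remainder 3843.
Within the partial block the first minute is 1800 frames and each further minute 1798, so 2 further minute boundaries passed. Total skipped labels = 18 × 48 + 2 × 2 = 868.
Non-drop label index = 866979 + 868 = 867847; at 30 labels/s that is 08:02:08:07, i.e. DF 08:02:08;07.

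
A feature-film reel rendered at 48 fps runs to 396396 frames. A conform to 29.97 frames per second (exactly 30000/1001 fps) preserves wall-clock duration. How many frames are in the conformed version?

Target frames = source frames × (target rate / source rate) = 396396 × (30000/1001)/(48) = 396396 × 625/1001 = 247500.

247500 frames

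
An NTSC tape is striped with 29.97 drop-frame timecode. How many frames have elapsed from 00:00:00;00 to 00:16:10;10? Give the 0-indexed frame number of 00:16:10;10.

29080

Complete 10-minute blocks: 1, each 17982 frames → 17982.
Remaining 6 whole minutes in the current block: 1800 + 5 × 1798 = 10790 frames.
Within the current minute: 10 × 30 + 10 − 2 = 308 (labels ;00/;01 skipped at this minute). Total = 17982 + 10790 + 308 = 29080.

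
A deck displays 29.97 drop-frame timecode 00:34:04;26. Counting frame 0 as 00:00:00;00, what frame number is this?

Complete 10-minute blocks: 3, each 17982 frames → 53946.
Remaining 4 whole minutes in the current block: 1800 + 3 × 1798 = 7194 frames.
Within the current minute: 4 × 30 + 26 − 2 = 144 (labels ;00/;01 skipped at this minute). Total = 53946 + 7194 + 144 = 61284.

61284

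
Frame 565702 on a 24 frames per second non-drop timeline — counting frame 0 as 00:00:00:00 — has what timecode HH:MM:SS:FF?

565702 ÷ 24 = 23570 full seconds, remainder 22 frames.
23570 s = 6 h 32 min 50 s.
Timecode: 06:32:50:22.

06:32:50:22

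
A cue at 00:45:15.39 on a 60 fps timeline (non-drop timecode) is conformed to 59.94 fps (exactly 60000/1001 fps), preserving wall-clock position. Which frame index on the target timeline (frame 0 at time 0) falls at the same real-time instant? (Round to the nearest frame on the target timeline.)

Source frame index: (0×3600 + 45×60 + 15) × 60 + 39 = 162939.
Real time: 162939 / (60) = 54313/20 s.
Target frame: (54313/20) × (60000/1001) = 23277000/143 ≈ 162776.224 → 162776.

frame 162776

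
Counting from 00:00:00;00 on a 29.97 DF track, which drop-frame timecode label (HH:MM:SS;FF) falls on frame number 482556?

04:28:21;10

Each 10-minute DF block holds 10 × 60 × 30 − 9 × 2 = 17982 frames. 482556 ÷ 17982 → 26 full blocks, remainder 15024.
Within the partial block the first minute is 1800 frames and each further minute 1798, so 8 further minute boundaries passed. Total skipped labels = 18 × 26 + 2 × 8 = 484.
Non-drop label index = 482556 + 484 = 483040; at 30 labels/s that is 04:28:21:10, i.e. DF 04:28:21;10.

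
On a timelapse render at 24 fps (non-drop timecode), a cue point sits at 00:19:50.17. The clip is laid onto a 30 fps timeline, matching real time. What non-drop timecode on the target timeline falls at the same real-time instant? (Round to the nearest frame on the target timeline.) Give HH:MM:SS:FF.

00:19:50:21

Source frame index: (0×3600 + 19×60 + 50) × 24 + 17 = 28577.
Real time: 28577 / (24) = 28577/24 s.
Target frame: (28577/24) × (30) = 142885/4 ≈ 35721.250 → 35721.
At 30 labels/s: frame 35721 → 00:19:50:21.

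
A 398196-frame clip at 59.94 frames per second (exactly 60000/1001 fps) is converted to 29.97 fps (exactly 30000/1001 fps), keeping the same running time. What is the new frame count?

199098 frames

Target frames = source frames × (target rate / source rate) = 398196 × (30000/1001)/(60000/1001) = 398196 × 1/2 = 199098.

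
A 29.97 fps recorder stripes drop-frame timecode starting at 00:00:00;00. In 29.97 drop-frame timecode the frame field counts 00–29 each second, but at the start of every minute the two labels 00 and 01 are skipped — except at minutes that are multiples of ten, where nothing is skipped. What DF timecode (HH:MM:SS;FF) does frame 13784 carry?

00:07:39;28

Ten DF minutes hold 17982 frames, so frame 13784 lies in block 0 (frames 0–17981) with 13784 frames into that block.
The block's first minute is 1800 frames and the rest 1798 each; 13784 frames reaches minute 7, so 0 × 18 + 7 × 2 = 14 labels have been skipped so far.
Adding those back, label number 13784 + 14 = 13798 at 30 labels/s is 459 s + 28 f = 0 h 7 min 39 s frame 28, i.e. 00:07:39;28.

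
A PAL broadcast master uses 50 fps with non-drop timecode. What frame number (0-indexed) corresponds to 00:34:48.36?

104436

Total seconds to the label: (0 × 3600 + 34 × 60 + 48) = 2088.
Frame index = 2088 × 50 + 36 = 104436.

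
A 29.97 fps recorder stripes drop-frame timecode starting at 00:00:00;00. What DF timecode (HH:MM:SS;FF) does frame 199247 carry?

Each 10-minute DF block holds 10 × 60 × 30 − 9 × 2 = 17982 frames. 199247 ÷ 17982 → 11 full blocks, remainder 1445.
Within the partial block the first minute is 1800 frames and each further minute 1798, so 0 further minute boundaries passed. Total skipped labels = 18 × 11 + 2 × 0 = 198.
Non-drop label index = 199247 + 198 = 199445; at 30 labels/s that is 01:50:48:05, i.e. DF 01:50:48;05.

01:50:48;05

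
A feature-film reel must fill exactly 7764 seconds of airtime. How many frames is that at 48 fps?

Frames = 7764 × 48 = 372672.

372672 frames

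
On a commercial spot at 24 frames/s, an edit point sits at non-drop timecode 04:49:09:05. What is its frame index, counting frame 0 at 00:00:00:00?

Total seconds to the label: (4 × 3600 + 49 × 60 + 9) = 17349.
Frame index = 17349 × 24 + 5 = 416381.

frame 416381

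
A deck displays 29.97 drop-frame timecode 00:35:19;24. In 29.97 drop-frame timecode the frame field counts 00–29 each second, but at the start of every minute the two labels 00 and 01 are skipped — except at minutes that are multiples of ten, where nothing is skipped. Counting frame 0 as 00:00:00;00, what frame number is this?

Complete 10-minute blocks: 3, each 17982 frames → 53946.
Remaining 5 whole minutes in the current block: 1800 + 4 × 1798 = 8992 frames.
Within the current minute: 19 × 30 + 24 − 2 = 592 (labels ;00/;01 skipped at this minute). Total = 53946 + 8992 + 592 = 63530.

63530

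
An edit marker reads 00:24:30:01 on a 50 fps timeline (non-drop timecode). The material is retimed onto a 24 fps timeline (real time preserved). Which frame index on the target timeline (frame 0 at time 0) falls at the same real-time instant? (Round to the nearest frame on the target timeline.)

frame 35280

Source frame index: (0×3600 + 24×60 + 30) × 50 + 1 = 73501.
Real time: 73501 / (50) = 73501/50 s.
Target frame: (73501/50) × (24) = 882012/25 ≈ 35280.480 → 35280.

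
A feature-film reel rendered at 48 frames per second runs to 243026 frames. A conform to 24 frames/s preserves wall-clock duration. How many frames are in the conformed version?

121513 frames

Frames at target rate = 243026 × (24) / (48) = 121513.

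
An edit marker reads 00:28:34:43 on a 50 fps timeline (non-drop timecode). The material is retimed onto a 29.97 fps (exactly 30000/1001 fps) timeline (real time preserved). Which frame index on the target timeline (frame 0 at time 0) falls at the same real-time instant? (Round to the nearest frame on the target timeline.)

Source frame index: (0×3600 + 28×60 + 34) × 50 + 43 = 85743.
Real time: 85743 / (50) = 85743/50 s.
Target frame: (85743/50) × (30000/1001) = 7349400/143 ≈ 51394.406 → 51394.

frame 51394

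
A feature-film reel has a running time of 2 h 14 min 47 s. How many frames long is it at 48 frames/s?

388176 frames

2 h 14 min 47 s = 8087 s.
Frames = 8087 × 48 = 388176.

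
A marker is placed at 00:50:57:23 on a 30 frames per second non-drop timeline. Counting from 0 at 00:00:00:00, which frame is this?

91733

Total seconds to the label: (0 × 3600 + 50 × 60 + 57) = 3057.
Frame index = 3057 × 30 + 23 = 91733.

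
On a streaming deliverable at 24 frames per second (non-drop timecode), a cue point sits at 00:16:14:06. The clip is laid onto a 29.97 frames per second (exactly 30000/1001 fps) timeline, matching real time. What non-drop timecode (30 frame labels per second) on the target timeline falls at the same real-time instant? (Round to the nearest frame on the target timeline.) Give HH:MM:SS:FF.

Source frame index: (0×3600 + 16×60 + 14) × 24 + 6 = 23382.
Real time: 23382 / (24) = 3897/4 s.
Target frame: (3897/4) × (30000/1001) = 29227500/1001 ≈ 29198.302 → 29198.
At 30 labels/s: frame 29198 → 00:16:13:08.

00:16:13:08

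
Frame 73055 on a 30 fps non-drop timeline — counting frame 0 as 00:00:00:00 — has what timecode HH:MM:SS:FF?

00:40:35:05

73055 ÷ 30 = 2435 full seconds, remainder 5 frames.
2435 s = 0 h 40 min 35 s.
Timecode: 00:40:35:05.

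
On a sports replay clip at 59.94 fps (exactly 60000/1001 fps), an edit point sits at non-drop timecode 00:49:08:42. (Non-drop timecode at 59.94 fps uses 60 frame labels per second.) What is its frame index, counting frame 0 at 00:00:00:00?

Total seconds to the label: (0 × 3600 + 49 × 60 + 8) = 2948.
Frame index = 2948 × 60 + 42 = 176922.

frame 176922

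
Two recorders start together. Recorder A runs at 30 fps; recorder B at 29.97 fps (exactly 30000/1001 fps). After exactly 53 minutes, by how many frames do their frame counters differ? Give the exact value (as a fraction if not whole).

53 min = 3180 s.
A emits 30 × 3180 = 95400 frames; B emits 30000/1001 × 3180 = 95400000/1001.
Difference = 95400/1001 frames (≈ 95.3047); B is behind A.

95400/1001 frames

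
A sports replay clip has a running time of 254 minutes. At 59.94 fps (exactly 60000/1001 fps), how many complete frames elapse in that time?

913486 frames

254 min = 15240 s.
Frames = 15240 × 60000/1001 = 914400000/1001 ≈ 913486.5135.
Complete frames: 913486.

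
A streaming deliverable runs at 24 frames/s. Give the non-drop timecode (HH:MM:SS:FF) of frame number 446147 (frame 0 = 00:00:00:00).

446147 ÷ 24 = 18589 full seconds, remainder 11 frames.
18589 s = 5 h 9 min 49 s.
Timecode: 05:09:49:11.

05:09:49:11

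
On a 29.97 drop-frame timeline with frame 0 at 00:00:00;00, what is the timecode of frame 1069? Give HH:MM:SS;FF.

Ten DF minutes hold 17982 frames, so frame 1069 lies in block 0 (frames 0–17981) with 1069 frames into that block.
The block's first minute is 1800 frames and the rest 1798 each; 1069 frames reaches minute 0, so 0 × 18 + 0 × 2 = 0 labels have been skipped so far.
Adding those back, label number 1069 + 0 = 1069 at 30 labels/s is 35 s + 19 f = 0 h 0 min 35 s frame 19, i.e. 00:00:35;19.

00:00:35;19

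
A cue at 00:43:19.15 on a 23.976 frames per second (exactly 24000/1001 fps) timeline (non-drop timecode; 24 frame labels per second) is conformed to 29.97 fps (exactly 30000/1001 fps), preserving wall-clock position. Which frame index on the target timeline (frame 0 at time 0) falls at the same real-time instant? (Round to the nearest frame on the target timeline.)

frame 77989

Source frame index: (0×3600 + 43×60 + 19) × 24 + 15 = 62391.
Real time: 62391 / (24000/1001) = 20817797/8000 s.
Target frame: (20817797/8000) × (30000/1001) = 311955/4 ≈ 77988.750 → 77989.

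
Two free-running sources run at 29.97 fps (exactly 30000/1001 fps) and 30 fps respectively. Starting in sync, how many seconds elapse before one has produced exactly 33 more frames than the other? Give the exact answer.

1101.1 seconds

The gap grows by |30 − 30000/1001| = 30/1001 frames per second.
Time for a 33-frame gap: 33 ÷ (30/1001) = 1101.1 s.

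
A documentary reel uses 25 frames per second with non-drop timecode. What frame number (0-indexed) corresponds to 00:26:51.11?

Total seconds to the label: (0 × 3600 + 26 × 60 + 51) = 1611.
Frame index = 1611 × 25 + 11 = 40286.

frame 40286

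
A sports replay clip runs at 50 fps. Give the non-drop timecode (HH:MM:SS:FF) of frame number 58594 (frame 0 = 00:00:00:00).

00:19:31:44

58594 ÷ 50 = 1171 full seconds, remainder 44 frames.
1171 s = 0 h 19 min 31 s.
Timecode: 00:19:31:44.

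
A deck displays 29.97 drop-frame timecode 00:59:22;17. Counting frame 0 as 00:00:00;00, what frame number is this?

As if non-drop at 30 labels/s: (0 × 3600 + 59 × 60 + 22) × 30 + 17 = 106877.
Minute boundaries passed: 59; those not divisible by 10: 59 − 5 = 54; dropped labels = 2 × 54 = 108.
Actual frame index = 106877 − 108 = 106769.

106769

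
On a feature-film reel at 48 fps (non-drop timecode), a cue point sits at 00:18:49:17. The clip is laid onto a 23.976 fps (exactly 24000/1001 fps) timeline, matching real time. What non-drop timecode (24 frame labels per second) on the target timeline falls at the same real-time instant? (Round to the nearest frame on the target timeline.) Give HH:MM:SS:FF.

Source frame index: (0×3600 + 18×60 + 49) × 48 + 17 = 54209.
Real time: 54209 / (48) = 54209/48 s.
Target frame: (54209/48) × (24000/1001) = 27104500/1001 ≈ 27077.423 → 27077.
At 24 labels/s: frame 27077 → 00:18:48:05.

00:18:48:05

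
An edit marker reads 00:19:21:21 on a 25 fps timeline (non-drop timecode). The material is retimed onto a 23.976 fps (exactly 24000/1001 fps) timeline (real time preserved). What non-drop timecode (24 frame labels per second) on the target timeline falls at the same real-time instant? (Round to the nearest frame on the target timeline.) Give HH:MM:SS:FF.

Source frame index: (0×3600 + 19×60 + 21) × 25 + 21 = 29046.
Real time: 29046 / (25) = 29046/25 s.
Target frame: (29046/25) × (24000/1001) = 27884160/1001 ≈ 27856.304 → 27856.
At 24 labels/s: frame 27856 → 00:19:20:16.

00:19:20:16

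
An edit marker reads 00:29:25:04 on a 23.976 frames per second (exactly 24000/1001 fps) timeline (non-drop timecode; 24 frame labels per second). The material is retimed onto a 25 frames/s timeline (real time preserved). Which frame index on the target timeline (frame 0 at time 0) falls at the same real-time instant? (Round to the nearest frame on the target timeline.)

Source frame index: (0×3600 + 29×60 + 25) × 24 + 4 = 42364.
Real time: 42364 / (24000/1001) = 10601591/6000 s.
Target frame: (10601591/6000) × (25) = 10601591/240 ≈ 44173.296 → 44173.

frame 44173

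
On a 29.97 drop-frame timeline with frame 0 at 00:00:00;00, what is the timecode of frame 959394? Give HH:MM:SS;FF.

Ten DF minutes hold 17982 frames, so frame 959394 lies in block 53 (frames 953046–971027) with 6348 frames into that block.
The block's first minute is 1800 frames and the rest 1798 each; 6348 frames reaches minute 3, so 53 × 18 + 3 × 2 = 960 labels have been skipped so far.
Adding those back, label number 959394 + 960 = 960354 at 30 labels/s is 32011 s + 24 f = 8 h 53 min 31 s frame 24, i.e. 08:53:31;24.

08:53:31;24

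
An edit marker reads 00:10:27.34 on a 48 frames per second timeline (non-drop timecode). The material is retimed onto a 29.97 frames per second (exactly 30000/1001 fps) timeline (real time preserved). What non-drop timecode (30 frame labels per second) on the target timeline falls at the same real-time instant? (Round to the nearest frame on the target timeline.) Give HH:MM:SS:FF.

Source frame index: (0×3600 + 10×60 + 27) × 48 + 34 = 30130.
Real time: 30130 / (48) = 15065/24 s.
Target frame: (15065/24) × (30000/1001) = 18831250/1001 ≈ 18812.438 → 18812.
At 30 labels/s: frame 18812 → 00:10:27:02.

00:10:27:02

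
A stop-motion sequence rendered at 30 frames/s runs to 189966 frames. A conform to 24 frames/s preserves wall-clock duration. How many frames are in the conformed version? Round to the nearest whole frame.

Frames at target rate = 189966 × (24) / (30) = 759864/5 ≈ 151972.800.
Nearest whole frame: 151973.

151973 frames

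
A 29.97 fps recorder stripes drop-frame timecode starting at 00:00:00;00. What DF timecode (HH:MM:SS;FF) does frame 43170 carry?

00:24:00;14

Each 10-minute DF block holds 10 × 60 × 30 − 9 × 2 = 17982 frames. 43170 ÷ 17982 → 2 full blocks, remainder 7206.
Within the partial block the first minute is 1800 frames and each further minute 1798, so 4 further minute boundaries passed. Total skipped labels = 18 × 2 + 2 × 4 = 44.
Non-drop label index = 43170 + 44 = 43214; at 30 labels/s that is 00:24:00:14, i.e. DF 00:24:00;14.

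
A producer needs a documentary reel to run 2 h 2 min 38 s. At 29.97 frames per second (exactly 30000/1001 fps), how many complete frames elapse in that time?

2 h 2 min 38 s = 7358 s.
Frames = 7358 × 30000/1001 = 16980000/77 ≈ 220519.4805.
Complete frames: 220519.

220519 frames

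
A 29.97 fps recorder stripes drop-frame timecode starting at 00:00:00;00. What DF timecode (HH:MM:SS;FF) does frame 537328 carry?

Ten DF minutes hold 17982 frames, so frame 537328 lies in block 29 (frames 521478–539459) with 15850 frames into that block.
The block's first minute is 1800 frames and the rest 1798 each; 15850 frames reaches minute 8, so 29 × 18 + 8 × 2 = 538 labels have been skipped so far.
Adding those back, label number 537328 + 538 = 537866 at 30 labels/s is 17928 s + 26 f = 4 h 58 min 48 s frame 26, i.e. 04:58:48;26.

04:58:48;26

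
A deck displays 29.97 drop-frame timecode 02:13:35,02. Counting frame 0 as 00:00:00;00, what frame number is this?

Complete 10-minute blocks: 13, each 17982 frames → 233766.
Remaining 3 whole minutes in the current block: 1800 + 2 × 1798 = 5396 frames.
Within the current minute: 35 × 30 + 2 − 2 = 1050 (labels ;00/;01 skipped at this minute). Total = 233766 + 5396 + 1050 = 240212.

240212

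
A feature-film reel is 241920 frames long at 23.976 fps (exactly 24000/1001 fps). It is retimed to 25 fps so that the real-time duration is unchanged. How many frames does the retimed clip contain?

252252 frames

Target frames = source frames × (target rate / source rate) = 241920 × (25)/(24000/1001) = 241920 × 1001/960 = 252252.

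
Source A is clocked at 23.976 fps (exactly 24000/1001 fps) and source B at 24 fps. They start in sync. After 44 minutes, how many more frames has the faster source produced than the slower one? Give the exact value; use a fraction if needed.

5760/91 frames

44 min = 2640 s.
A emits 24000/1001 × 2640 = 5760000/91 frames; B emits 24 × 2640 = 63360.
Difference = 5760/91 frames (≈ 63.2967); B is ahead of A.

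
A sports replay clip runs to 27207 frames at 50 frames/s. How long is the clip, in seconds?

544.14 seconds

Running time = 27207 / (50) = 544.14 s.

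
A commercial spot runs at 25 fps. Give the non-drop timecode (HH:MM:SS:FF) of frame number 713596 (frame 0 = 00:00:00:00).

07:55:43:21

713596 ÷ 25 = 28543 full seconds, remainder 21 frames.
28543 s = 7 h 55 min 43 s.
Timecode: 07:55:43:21.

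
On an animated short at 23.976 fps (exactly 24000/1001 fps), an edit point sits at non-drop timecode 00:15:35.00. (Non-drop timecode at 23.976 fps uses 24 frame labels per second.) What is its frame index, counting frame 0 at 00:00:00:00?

22440

Total seconds to the label: (0 × 3600 + 15 × 60 + 35) = 935.
Frame index = 935 × 24 + 0 = 22440.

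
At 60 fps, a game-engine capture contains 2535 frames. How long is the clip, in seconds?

Running time = 2535 / (60) = 42.25 s.

42.25 seconds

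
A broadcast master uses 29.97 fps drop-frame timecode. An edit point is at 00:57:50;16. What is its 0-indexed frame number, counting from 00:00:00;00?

104012

As if non-drop at 30 labels/s: (0 × 3600 + 57 × 60 + 50) × 30 + 16 = 104116.
Minute boundaries passed: 57; those not divisible by 10: 57 − 5 = 52; dropped labels = 2 × 52 = 104.
Actual frame index = 104116 − 104 = 104012.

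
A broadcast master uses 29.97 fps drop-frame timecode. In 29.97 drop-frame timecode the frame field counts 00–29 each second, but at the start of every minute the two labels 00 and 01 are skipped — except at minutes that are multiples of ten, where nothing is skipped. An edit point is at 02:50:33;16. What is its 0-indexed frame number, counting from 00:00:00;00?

As if non-drop at 30 labels/s: (2 × 3600 + 50 × 60 + 33) × 30 + 16 = 307006.
Minute boundaries passed: 170; those not divisible by 10: 170 − 17 = 153; dropped labels = 2 × 153 = 306.
Actual frame index = 307006 − 306 = 306700.

306700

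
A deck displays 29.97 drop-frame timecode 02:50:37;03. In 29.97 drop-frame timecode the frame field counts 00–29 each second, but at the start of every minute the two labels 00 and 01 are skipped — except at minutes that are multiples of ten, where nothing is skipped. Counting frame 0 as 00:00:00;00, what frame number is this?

306807

As if non-drop at 30 labels/s: (2 × 3600 + 50 × 60 + 37) × 30 + 3 = 307113.
Minute boundaries passed: 170; those not divisible by 10: 170 − 17 = 153; dropped labels = 2 × 153 = 306.
Actual frame index = 307113 − 306 = 306807.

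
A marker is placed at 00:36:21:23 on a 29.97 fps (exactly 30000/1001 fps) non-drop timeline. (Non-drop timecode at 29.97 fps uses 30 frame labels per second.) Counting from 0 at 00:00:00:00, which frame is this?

65453

Total seconds to the label: (0 × 3600 + 36 × 60 + 21) = 2181.
Frame index = 2181 × 30 + 23 = 65453.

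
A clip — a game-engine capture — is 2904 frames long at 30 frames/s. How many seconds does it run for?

96.8 seconds

Running time = 2904 / (30) = 96.8 s.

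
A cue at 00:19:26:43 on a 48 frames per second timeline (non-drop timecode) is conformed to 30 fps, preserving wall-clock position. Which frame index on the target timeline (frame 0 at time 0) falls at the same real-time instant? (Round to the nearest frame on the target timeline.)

frame 35007

Source frame index: (0×3600 + 19×60 + 26) × 48 + 43 = 56011.
Real time: 56011 / (48) = 56011/48 s.
Target frame: (56011/48) × (30) = 280055/8 ≈ 35006.875 → 35007.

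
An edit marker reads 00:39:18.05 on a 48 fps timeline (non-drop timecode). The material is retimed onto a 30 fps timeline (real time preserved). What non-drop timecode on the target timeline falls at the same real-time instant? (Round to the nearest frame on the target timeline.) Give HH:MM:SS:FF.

Source frame index: (0×3600 + 39×60 + 18) × 48 + 5 = 113189.
Real time: 113189 / (48) = 113189/48 s.
Target frame: (113189/48) × (30) = 565945/8 ≈ 70743.125 → 70743.
At 30 labels/s: frame 70743 → 00:39:18:03.

00:39:18:03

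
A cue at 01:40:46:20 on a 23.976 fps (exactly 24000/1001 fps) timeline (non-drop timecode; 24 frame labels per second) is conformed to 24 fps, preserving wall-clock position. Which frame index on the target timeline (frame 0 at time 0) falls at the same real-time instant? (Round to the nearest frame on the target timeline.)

Source frame index: (1×3600 + 40×60 + 46) × 24 + 20 = 145124.
Real time: 145124 / (24000/1001) = 36317281/6000 s.
Target frame: (36317281/6000) × (24) = 36317281/250 ≈ 145269.124 → 145269.

frame 145269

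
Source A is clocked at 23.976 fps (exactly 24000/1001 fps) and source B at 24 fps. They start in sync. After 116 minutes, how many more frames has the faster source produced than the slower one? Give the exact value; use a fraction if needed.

116 min = 6960 s.
A emits 24000/1001 × 6960 = 167040000/1001 frames; B emits 24 × 6960 = 167040.
Difference = 167040/1001 frames (≈ 166.8731); B is ahead of A.

167040/1001 frames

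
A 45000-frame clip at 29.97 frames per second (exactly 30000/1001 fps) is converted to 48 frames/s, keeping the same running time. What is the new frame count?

Target frames = source frames × (target rate / source rate) = 45000 × (48)/(30000/1001) = 45000 × 1001/625 = 72072.

72072 frames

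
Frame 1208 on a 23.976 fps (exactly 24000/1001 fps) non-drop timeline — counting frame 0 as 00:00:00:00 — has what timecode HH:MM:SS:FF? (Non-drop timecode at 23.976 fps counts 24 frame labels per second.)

00:00:50:08

1208 ÷ 24 = 50 full seconds, remainder 8 frames.
50 s = 0 h 0 min 50 s.
Timecode: 00:00:50:08.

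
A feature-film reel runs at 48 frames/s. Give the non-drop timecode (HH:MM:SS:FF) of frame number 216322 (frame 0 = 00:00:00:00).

216322 ÷ 48 = 4506 full seconds, remainder 34 frames.
4506 s = 1 h 15 min 6 s.
Timecode: 01:15:06:34.

01:15:06:34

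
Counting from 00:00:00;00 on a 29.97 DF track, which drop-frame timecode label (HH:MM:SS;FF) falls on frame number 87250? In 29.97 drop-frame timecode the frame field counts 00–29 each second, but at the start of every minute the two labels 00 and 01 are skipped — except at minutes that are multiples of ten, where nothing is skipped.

Ten DF minutes hold 17982 frames, so frame 87250 lies in block 4 (frames 71928–89909) with 15322 frames into that block.
The block's first minute is 1800 frames and the rest 1798 each; 15322 frames reaches minute 8, so 4 × 18 + 8 × 2 = 88 labels have been skipped so far.
Adding those back, label number 87250 + 88 = 87338 at 30 labels/s is 2911 s + 8 f = 0 h 48 min 31 s frame 8, i.e. 00:48:31;08.

00:48:31;08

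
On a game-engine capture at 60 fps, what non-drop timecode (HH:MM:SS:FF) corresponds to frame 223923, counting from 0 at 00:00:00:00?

223923 ÷ 60 = 3732 full seconds, remainder 3 frames.
3732 s = 1 h 2 min 12 s.
Timecode: 01:02:12:03.

01:02:12:03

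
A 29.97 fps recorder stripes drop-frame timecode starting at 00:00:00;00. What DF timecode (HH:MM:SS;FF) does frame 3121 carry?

00:01:44;03

Ten DF minutes hold 17982 frames, so frame 3121 lies in block 0 (frames 0–17981) with 3121 frames into that block.
The block's first minute is 1800 frames and the rest 1798 each; 3121 frames reaches minute 1, so 0 × 18 + 1 × 2 = 2 labels have been skipped so far.
Adding those back, label number 3121 + 2 = 3123 at 30 labels/s is 104 s + 3 f = 0 h 1 min 44 s frame 3, i.e. 00:01:44;03.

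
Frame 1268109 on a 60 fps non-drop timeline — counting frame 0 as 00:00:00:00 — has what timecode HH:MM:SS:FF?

05:52:15:09

1268109 ÷ 60 = 21135 full seconds, remainder 9 frames.
21135 s = 5 h 52 min 15 s.
Timecode: 05:52:15:09.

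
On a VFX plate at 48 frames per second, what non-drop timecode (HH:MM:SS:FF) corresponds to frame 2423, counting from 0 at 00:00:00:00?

2423 ÷ 48 = 50 full seconds, remainder 23 frames.
50 s = 0 h 0 min 50 s.
Timecode: 00:00:50:23.

00:00:50:23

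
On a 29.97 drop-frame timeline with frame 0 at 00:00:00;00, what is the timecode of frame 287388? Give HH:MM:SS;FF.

Each 10-minute DF block holds 10 × 60 × 30 − 9 × 2 = 17982 frames. 287388 ÷ 17982 → 15 full blocks, remainder 17658.
Within the partial block the first minute is 1800 frames and each further minute 1798, so 9 further minute boundaries passed. Total skipped labels = 18 × 15 + 2 × 9 = 288.
Non-drop label index = 287388 + 288 = 287676; at 30 labels/s that is 02:39:49:06, i.e. DF 02:39:49;06.

02:39:49;06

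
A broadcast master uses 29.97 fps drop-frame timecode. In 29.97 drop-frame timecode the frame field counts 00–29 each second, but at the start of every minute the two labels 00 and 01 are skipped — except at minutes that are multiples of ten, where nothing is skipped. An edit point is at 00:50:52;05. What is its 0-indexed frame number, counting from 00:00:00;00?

91475

As if non-drop at 30 labels/s: (0 × 3600 + 50 × 60 + 52) × 30 + 5 = 91565.
Minute boundaries passed: 50; those not divisible by 10: 50 − 5 = 45; dropped labels = 2 × 45 = 90.
Actual frame index = 91565 − 90 = 91475.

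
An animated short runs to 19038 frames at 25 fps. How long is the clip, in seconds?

761.52 seconds

Running time = 19038 / (25) = 761.52 s.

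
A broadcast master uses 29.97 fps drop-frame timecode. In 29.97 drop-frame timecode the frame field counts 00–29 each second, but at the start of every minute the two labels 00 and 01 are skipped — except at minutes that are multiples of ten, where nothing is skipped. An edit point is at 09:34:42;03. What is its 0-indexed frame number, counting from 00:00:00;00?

1033429

As if non-drop at 30 labels/s: (9 × 3600 + 34 × 60 + 42) × 30 + 3 = 1034463.
Minute boundaries passed: 574; those not divisible by 10: 574 − 57 = 517; dropped labels = 2 × 517 = 1034.
Actual frame index = 1034463 − 1034 = 1033429.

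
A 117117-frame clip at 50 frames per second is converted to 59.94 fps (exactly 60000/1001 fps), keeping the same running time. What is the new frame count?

Target frames = source frames × (target rate / source rate) = 117117 × (60000/1001)/(50) = 117117 × 1200/1001 = 140400.

140400 frames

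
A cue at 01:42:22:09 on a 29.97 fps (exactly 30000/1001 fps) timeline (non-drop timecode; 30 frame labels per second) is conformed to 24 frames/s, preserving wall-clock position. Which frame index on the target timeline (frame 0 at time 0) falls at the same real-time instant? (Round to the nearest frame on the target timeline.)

Source frame index: (1×3600 + 42×60 + 22) × 30 + 9 = 184269.
Real time: 184269 / (30000/1001) = 61484423/10000 s.
Target frame: (61484423/10000) × (24) = 184453269/1250 ≈ 147562.615 → 147563.

frame 147563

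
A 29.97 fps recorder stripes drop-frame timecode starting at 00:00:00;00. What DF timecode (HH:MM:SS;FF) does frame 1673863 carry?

15:30:51;07

Each 10-minute DF block holds 10 × 60 × 30 − 9 × 2 = 17982 frames. 1673863 ÷ 17982 → 93 full blocks, remainder 1537.
Within the partial block the first minute is 1800 frames and each further minute 1798, so 0 further minute boundaries passed. Total skipped labels = 18 × 93 + 2 × 0 = 1674.
Non-drop label index = 1673863 + 1674 = 1675537; at 30 labels/s that is 15:30:51:07, i.e. DF 15:30:51;07.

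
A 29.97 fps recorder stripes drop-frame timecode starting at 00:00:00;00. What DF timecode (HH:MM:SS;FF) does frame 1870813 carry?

17:20:22;25

Each 10-minute DF block holds 10 × 60 × 30 − 9 × 2 = 17982 frames. 1870813 ÷ 17982 → 104 full blocks, remainder 685.
Within the partial block the first minute is 1800 frames and each further minute 1798, so 0 further minute boundaries passed. Total skipped labels = 18 × 104 + 2 × 0 = 1872.
Non-drop label index = 1870813 + 1872 = 1872685; at 30 labels/s that is 17:20:22:25, i.e. DF 17:20:22;25.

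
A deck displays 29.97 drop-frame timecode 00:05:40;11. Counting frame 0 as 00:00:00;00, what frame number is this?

As if non-drop at 30 labels/s: (0 × 3600 + 5 × 60 + 40) × 30 + 11 = 10211.
Minute boundaries passed: 5; those not divisible by 10: 5 − 0 = 5; dropped labels = 2 × 5 = 10.
Actual frame index = 10211 − 10 = 10201.

10201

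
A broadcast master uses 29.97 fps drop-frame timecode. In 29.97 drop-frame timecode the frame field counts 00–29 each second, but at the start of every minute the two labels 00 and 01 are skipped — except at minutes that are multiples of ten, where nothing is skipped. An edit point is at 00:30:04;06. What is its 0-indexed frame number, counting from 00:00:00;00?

54072

Complete 10-minute blocks: 3, each 17982 frames → 53946.
Remaining 0 whole minutes in the current block: 0 frames.
Within the current minute: 4 × 30 + 6 = 126. Total = 53946 + 0 + 126 = 54072.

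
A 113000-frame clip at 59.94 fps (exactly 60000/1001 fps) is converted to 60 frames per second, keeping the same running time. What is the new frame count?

113113 frames

Target frames = source frames × (target rate / source rate) = 113000 × (60)/(60000/1001) = 113000 × 1001/1000 = 113113.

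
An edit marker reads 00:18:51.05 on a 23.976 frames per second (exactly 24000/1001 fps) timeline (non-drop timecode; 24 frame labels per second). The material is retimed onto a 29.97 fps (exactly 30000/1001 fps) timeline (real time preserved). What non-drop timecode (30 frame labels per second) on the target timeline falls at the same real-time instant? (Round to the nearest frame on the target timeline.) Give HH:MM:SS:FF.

00:18:51:06

Source frame index: (0×3600 + 18×60 + 51) × 24 + 5 = 27149.
Real time: 27149 / (24000/1001) = 27176149/24000 s.
Target frame: (27176149/24000) × (30000/1001) = 135745/4 ≈ 33936.250 → 33936.
At 30 labels/s: frame 33936 → 00:18:51:06.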